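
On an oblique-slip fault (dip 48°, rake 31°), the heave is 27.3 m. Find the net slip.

dip-slip = heave / cos(dip) = 27.3 / cos(48°) = 40.80 m
net slip = dip-slip / sin(rake) = 40.80 / sin(31°) = 79.2 m

79.2 m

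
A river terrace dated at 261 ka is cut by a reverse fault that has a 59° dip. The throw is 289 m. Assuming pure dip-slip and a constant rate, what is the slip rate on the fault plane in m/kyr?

dip-slip = throw / sin(dip) = 289 m / sin(59°) = 337.2 m
rate = 337.2 m / 261 ka = 0.00129 m/yr = 1.29 m/kyr

1.29 m/kyr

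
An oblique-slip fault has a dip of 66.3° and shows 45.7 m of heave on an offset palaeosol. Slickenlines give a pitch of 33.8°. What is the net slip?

dip-slip = heave / cos(dip) = 45.7 / cos(66.3°) = 113.7 m
net slip = dip-slip / sin(rake) = 113.7 / sin(33.8°) = 204 m

204 m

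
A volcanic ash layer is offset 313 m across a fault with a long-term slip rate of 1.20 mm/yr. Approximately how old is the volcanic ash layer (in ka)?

age = offset / rate = 313 m / (1.20 mm/yr) = 261000 yr = 261 ka

261 ka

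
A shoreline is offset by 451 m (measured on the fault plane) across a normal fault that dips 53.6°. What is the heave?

268 m

heave = dip-slip × cos(dip) = 451 m × cos(53.6°) = 268 m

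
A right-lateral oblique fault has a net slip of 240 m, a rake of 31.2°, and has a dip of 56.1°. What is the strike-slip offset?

205 m

strike-slip = net slip × cos(rake) = 240 m × cos(31.2°) = 205 m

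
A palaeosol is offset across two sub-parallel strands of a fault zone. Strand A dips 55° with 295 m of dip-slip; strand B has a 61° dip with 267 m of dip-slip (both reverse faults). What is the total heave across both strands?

heave_A = 295 × cos(55°) = 169.2 m
heave_B = 267 × cos(61°) = 129.4 m
total = 169.2 + 129.4 = 299 m

299 m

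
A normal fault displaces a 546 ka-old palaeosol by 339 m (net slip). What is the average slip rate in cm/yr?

rate = 339 m / 546 ka = 0.000621 m/yr = 0.0621 cm/yr

0.0621 cm/yr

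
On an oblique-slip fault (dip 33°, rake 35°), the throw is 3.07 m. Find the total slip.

dip-slip = throw / sin(dip) = 3.07 / sin(33°) = 5.637 m
net slip = dip-slip / sin(rake) = 5.637 / sin(35°) = 9.83 m

9.83 m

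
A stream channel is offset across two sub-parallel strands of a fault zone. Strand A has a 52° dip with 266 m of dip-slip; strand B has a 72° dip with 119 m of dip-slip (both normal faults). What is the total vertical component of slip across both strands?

throw_A = 266 × sin(52°) = 209.6 m
throw_B = 119 × sin(72°) = 113.2 m
total = 209.6 + 113.2 = 323 m

323 m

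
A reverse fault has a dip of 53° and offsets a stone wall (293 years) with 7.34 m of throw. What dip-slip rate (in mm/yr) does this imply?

31.4 mm/yr

dip-slip = throw / sin(dip) = 7.34 m / sin(53°) = 9.191 m
rate = 9.191 m / 293 years = 0.0314 m/yr = 31.4 mm/yr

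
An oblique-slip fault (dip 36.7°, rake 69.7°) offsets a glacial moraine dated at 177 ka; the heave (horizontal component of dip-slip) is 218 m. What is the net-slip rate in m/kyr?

dip-slip = heave / cos(dip) = 218 / cos(36.7°) = 271.9 m
net slip = dip-slip / sin(rake) = 271.9 / sin(69.7°) = 289.9 m
rate = 289.9 m / 177 ka = 0.00164 m/yr = 1.64 m/kyr

1.64 m/kyr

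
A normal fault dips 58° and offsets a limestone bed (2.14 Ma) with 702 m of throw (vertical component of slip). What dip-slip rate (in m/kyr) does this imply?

0.387 m/kyr

dip-slip = throw / sin(dip) = 702 m / sin(58°) = 827.8 m
rate = 827.8 m / 2.14 Ma = 0.000387 m/yr = 0.387 m/kyr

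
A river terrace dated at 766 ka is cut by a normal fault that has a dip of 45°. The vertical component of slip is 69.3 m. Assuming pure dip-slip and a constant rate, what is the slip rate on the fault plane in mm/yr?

0.128 mm/yr

dip-slip = throw / sin(dip) = 69.3 m / sin(45°) = 98 m
rate = 98 m / 766 ka = 0.000128 m/yr = 0.128 mm/yr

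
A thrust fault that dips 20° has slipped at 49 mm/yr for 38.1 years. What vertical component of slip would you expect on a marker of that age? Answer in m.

0.639 m

dip-slip = rate × time = 49 mm/yr × 38.1 years = 1.867 m
throw = dip-slip × sin(dip) = 1.867 × sin(20°) = 0.639 m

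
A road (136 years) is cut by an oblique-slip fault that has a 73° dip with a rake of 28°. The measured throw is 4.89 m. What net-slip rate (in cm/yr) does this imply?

8.01 cm/yr

dip-slip = throw / sin(dip) = 4.89 / sin(73°) = 5.113 m
net slip = dip-slip / sin(rake) = 5.113 / sin(28°) = 10.89 m
rate = 10.89 m / 136 years = 0.0801 m/yr = 8.01 cm/yr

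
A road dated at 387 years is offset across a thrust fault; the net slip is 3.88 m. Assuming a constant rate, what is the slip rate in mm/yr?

rate = 3.88 m / 387 years = 0.0100 m/yr = 10 mm/yr

10 mm/yr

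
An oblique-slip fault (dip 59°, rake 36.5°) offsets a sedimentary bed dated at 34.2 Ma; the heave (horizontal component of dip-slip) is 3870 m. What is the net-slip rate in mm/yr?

dip-slip = heave / cos(dip) = 3870 / cos(59°) = 7514 m
net slip = dip-slip / sin(rake) = 7514 / sin(36.5°) = 12630 m
rate = 12630 m / 34.2 Ma = 0.000369 m/yr = 0.369 mm/yr

0.369 mm/yr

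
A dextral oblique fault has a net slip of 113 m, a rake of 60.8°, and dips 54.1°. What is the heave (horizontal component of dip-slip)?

dip-slip = net slip × sin(rake) = 113 m × sin(60.8°) = 98.64 m
heave = dip-slip × cos(dip) = 98.64 × cos(54.1°) = 57.8 m

57.8 m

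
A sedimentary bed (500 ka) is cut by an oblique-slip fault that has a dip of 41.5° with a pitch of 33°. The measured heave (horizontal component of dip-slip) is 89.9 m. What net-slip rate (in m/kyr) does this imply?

dip-slip = heave / cos(dip) = 89.9 / cos(41.5°) = 120 m
net slip = dip-slip / sin(rake) = 120 / sin(33°) = 220.4 m
rate = 220.4 m / 500 ka = 0.000441 m/yr = 0.441 m/kyr

0.441 m/kyr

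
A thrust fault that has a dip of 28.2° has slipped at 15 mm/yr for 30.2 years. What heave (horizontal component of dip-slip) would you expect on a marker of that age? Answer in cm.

39.9 cm

dip-slip = rate × time = 15 mm/yr × 30.2 years = 0.4530 m
heave = dip-slip × cos(dip) = 0.4530 × cos(28.2°) = 0.399 m = 39.9 cm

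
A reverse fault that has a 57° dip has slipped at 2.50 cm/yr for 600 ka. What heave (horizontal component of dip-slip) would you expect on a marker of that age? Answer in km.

8.17 km

dip-slip = rate × time = 2.50 cm/yr × 600 ka = 15000 m
heave = dip-slip × cos(dip) = 15000 × cos(57°) = 8170 m = 8.17 km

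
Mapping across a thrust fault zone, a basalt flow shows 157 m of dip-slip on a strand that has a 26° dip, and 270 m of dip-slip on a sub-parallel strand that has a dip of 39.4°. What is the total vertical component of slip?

throw_A = 157 × sin(26°) = 68.82 m
throw_B = 270 × sin(39.4°) = 171.4 m
total = 68.82 + 171.4 = 240 m

240 m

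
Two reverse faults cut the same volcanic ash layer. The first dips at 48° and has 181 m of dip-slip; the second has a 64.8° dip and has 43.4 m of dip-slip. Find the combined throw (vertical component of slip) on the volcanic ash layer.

throw_A = 181 × sin(48°) = 134.5 m
throw_B = 43.4 × sin(64.8°) = 39.27 m
total = 134.5 + 39.27 = 174 m

174 m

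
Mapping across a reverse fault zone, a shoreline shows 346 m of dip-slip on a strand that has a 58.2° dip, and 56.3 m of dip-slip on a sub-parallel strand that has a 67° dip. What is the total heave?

204 m

heave_A = 346 × cos(58.2°) = 182.3 m
heave_B = 56.3 × cos(67°) = 22 m
total = 182.3 + 22 = 204 m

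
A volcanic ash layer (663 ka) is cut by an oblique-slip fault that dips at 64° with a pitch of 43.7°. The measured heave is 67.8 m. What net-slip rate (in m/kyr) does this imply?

0.338 m/kyr

dip-slip = heave / cos(dip) = 67.8 / cos(64°) = 154.7 m
net slip = dip-slip / sin(rake) = 154.7 / sin(43.7°) = 223.9 m
rate = 223.9 m / 663 ka = 0.000338 m/yr = 0.338 m/kyr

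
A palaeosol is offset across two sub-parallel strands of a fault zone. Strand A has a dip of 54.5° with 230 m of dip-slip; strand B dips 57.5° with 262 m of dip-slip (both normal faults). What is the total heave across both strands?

274 m

heave_A = 230 × cos(54.5°) = 133.6 m
heave_B = 262 × cos(57.5°) = 140.8 m
total = 133.6 + 140.8 = 274 m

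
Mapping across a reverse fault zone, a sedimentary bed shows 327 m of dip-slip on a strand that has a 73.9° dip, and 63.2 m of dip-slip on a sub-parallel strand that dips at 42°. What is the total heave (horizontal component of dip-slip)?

138 m

heave_A = 327 × cos(73.9°) = 90.68 m
heave_B = 63.2 × cos(42°) = 46.97 m
total = 90.68 + 46.97 = 138 m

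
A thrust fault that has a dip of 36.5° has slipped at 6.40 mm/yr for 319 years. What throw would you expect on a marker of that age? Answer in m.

dip-slip = rate × time = 6.40 mm/yr × 319 years = 2.042 m
throw = dip-slip × sin(dip) = 2.042 × sin(36.5°) = 1.21 m

1.21 m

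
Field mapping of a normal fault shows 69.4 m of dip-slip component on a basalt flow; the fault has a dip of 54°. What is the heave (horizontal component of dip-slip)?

40.8 m

heave = dip-slip × cos(dip) = 69.4 m × cos(54°) = 40.8 m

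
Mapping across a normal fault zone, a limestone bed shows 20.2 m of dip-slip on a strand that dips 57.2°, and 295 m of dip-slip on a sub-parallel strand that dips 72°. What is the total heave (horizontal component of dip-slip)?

heave_A = 20.2 × cos(57.2°) = 10.94 m
heave_B = 295 × cos(72°) = 91.16 m
total = 10.94 + 91.16 = 102 m

102 m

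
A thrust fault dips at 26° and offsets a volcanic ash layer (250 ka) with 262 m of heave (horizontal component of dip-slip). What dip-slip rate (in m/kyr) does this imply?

dip-slip = heave / cos(dip) = 262 m / cos(26°) = 291.5 m
rate = 291.5 m / 250 ka = 0.00117 m/yr = 1.17 m/kyr

1.17 m/kyr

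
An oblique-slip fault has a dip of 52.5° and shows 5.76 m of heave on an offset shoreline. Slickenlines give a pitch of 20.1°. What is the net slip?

dip-slip = heave / cos(dip) = 5.76 / cos(52.5°) = 9.462 m
net slip = dip-slip / sin(rake) = 9.462 / sin(20.1°) = 27.5 m

27.5 m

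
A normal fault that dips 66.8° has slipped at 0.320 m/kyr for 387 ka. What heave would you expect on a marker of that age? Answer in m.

48.8 m

dip-slip = rate × time = 0.320 m/kyr × 387 ka = 123.8 m
heave = dip-slip × cos(dip) = 123.8 × cos(66.8°) = 48.8 m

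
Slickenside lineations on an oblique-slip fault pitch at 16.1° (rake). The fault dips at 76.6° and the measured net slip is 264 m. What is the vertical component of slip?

dip-slip = net slip × sin(rake) = 264 m × sin(16.1°) = 73.21 m
throw = dip-slip × sin(dip) = 73.21 × sin(76.6°) = 71.2 m

71.2 m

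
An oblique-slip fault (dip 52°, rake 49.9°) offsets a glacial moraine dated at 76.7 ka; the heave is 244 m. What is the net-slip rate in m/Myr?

dip-slip = heave / cos(dip) = 244 / cos(52°) = 396.3 m
net slip = dip-slip / sin(rake) = 396.3 / sin(49.9°) = 518.1 m
rate = 518.1 m / 76.7 ka = 0.00676 m/yr = 6760 m/Myr

6760 m/Myr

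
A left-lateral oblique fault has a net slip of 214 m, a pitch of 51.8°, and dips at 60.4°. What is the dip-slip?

dip-slip = net slip × sin(rake) = 214 m × sin(51.8°) = 168 m

168 m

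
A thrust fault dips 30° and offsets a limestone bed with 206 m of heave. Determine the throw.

throw = heave × tan(dip) = 206 × tan(30°) = 119 m

119 m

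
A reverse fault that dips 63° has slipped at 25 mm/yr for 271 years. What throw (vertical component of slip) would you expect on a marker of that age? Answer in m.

dip-slip = rate × time = 25 mm/yr × 271 years = 6.775 m
throw = dip-slip × sin(dip) = 6.775 × sin(63°) = 6.04 m

6.04 m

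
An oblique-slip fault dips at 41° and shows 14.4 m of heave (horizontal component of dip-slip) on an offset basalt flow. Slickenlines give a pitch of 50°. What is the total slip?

24.9 m

dip-slip = heave / cos(dip) = 14.4 / cos(41°) = 19.08 m
net slip = dip-slip / sin(rake) = 19.08 / sin(50°) = 24.9 m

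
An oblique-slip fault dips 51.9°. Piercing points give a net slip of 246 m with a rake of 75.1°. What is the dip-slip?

dip-slip = net slip × sin(rake) = 246 m × sin(75.1°) = 238 m

238 m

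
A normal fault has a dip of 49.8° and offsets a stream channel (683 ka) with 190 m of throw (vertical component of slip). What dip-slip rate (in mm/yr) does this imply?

dip-slip = throw / sin(dip) = 190 m / sin(49.8°) = 248.8 m
rate = 248.8 m / 683 ka = 0.000364 m/yr = 0.364 mm/yr

0.364 mm/yr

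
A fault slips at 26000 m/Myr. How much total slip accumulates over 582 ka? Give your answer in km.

slip = rate × time = 26000 m/Myr × 582 ka = 15100 m = 15.1 km

15.1 km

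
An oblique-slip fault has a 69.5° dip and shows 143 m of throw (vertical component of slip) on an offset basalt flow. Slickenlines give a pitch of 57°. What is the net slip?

dip-slip = throw / sin(dip) = 143 / sin(69.5°) = 152.7 m
net slip = dip-slip / sin(rake) = 152.7 / sin(57°) = 182 m

182 m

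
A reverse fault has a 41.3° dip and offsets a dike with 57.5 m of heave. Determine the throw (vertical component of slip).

throw = heave × tan(dip) = 57.5 × tan(41.3°) = 50.5 m

50.5 m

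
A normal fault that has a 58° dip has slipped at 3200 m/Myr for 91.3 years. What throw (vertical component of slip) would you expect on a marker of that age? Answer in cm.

24.8 cm

dip-slip = rate × time = 3200 m/Myr × 91.3 years = 0.2922 m
throw = dip-slip × sin(dip) = 0.2922 × sin(58°) = 0.248 m = 24.8 cm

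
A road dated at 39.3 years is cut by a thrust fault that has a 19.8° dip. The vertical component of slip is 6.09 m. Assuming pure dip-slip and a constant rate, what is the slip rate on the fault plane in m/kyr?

457 m/kyr

dip-slip = throw / sin(dip) = 6.09 m / sin(19.8°) = 17.98 m
rate = 17.98 m / 39.3 years = 0.457 m/yr = 457 m/kyr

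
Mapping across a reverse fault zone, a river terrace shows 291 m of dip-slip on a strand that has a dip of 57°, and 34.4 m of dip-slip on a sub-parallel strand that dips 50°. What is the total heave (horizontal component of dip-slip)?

heave_A = 291 × cos(57°) = 158.5 m
heave_B = 34.4 × cos(50°) = 22.11 m
total = 158.5 + 22.11 = 181 m

181 m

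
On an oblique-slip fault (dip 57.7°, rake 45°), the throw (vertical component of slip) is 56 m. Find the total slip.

93.7 m

dip-slip = throw / sin(dip) = 56 / sin(57.7°) = 66.25 m
net slip = dip-slip / sin(rake) = 66.25 / sin(45°) = 93.7 m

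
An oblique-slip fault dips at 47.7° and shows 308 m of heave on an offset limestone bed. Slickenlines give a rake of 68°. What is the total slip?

494 m

dip-slip = heave / cos(dip) = 308 / cos(47.7°) = 457.6 m
net slip = dip-slip / sin(rake) = 457.6 / sin(68°) = 494 m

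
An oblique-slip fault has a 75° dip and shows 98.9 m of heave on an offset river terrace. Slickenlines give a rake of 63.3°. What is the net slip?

dip-slip = heave / cos(dip) = 98.9 / cos(75°) = 382.1 m
net slip = dip-slip / sin(rake) = 382.1 / sin(63.3°) = 428 m

428 m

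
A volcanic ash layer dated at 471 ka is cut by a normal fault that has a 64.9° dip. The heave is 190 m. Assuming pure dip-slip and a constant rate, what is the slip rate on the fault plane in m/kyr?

dip-slip = heave / cos(dip) = 190 m / cos(64.9°) = 447.9 m
rate = 447.9 m / 471 ka = 0.000951 m/yr = 0.951 m/kyr

0.951 m/kyr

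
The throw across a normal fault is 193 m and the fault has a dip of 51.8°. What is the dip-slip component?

246 m

dip-slip = throw / sin(dip) = 193 / sin(51.8°) = 246 m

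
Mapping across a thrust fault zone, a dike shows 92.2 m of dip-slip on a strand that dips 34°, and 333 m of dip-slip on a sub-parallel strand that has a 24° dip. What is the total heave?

381 m

heave_A = 92.2 × cos(34°) = 76.44 m
heave_B = 333 × cos(24°) = 304.2 m
total = 76.44 + 304.2 = 381 m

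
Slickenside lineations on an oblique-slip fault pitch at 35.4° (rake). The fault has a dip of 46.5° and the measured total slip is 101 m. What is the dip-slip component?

dip-slip = net slip × sin(rake) = 101 m × sin(35.4°) = 58.5 m

58.5 m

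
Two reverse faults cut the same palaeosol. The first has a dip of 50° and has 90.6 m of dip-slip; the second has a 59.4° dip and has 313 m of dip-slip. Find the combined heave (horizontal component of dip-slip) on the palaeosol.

218 m

heave_A = 90.6 × cos(50°) = 58.24 m
heave_B = 313 × cos(59.4°) = 159.3 m
total = 58.24 + 159.3 = 218 m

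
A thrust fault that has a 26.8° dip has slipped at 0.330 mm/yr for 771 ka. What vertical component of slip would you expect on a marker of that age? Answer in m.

dip-slip = rate × time = 0.330 mm/yr × 771 ka = 254.4 m
throw = dip-slip × sin(dip) = 254.4 × sin(26.8°) = 115 m

115 m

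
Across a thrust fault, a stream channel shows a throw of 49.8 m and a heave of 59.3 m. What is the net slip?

77.4 m

net slip = √(throw² + heave²) = √(49.8² + 59.3²) = 77.4 m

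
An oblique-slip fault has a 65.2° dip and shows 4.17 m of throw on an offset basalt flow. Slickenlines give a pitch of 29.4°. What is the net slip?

9.36 m

dip-slip = throw / sin(dip) = 4.17 / sin(65.2°) = 4.594 m
net slip = dip-slip / sin(rake) = 4.594 / sin(29.4°) = 9.36 m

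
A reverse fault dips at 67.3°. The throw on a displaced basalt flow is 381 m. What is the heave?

heave = throw / tan(dip) = 381 / tan(67.3°) = 159 m

159 m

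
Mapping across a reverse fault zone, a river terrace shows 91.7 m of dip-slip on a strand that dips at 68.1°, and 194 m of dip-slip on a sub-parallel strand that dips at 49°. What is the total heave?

161 m

heave_A = 91.7 × cos(68.1°) = 34.20 m
heave_B = 194 × cos(49°) = 127.3 m
total = 34.20 + 127.3 = 161 m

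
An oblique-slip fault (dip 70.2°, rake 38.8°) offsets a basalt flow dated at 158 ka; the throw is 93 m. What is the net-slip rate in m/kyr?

dip-slip = throw / sin(dip) = 93 / sin(70.2°) = 98.84 m
net slip = dip-slip / sin(rake) = 98.84 / sin(38.8°) = 157.7 m
rate = 157.7 m / 158 ka = 0.000998 m/yr = 0.998 m/kyr

0.998 m/kyr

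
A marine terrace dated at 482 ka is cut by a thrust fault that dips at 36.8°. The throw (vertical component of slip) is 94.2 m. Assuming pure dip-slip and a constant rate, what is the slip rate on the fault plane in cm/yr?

0.0326 cm/yr

dip-slip = throw / sin(dip) = 94.2 m / sin(36.8°) = 157.3 m
rate = 157.3 m / 482 ka = 0.000326 m/yr = 0.0326 cm/yr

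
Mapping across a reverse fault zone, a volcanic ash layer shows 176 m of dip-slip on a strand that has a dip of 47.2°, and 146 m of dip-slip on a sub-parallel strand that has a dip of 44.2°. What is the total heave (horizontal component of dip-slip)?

224 m

heave_A = 176 × cos(47.2°) = 119.6 m
heave_B = 146 × cos(44.2°) = 104.7 m
total = 119.6 + 104.7 = 224 m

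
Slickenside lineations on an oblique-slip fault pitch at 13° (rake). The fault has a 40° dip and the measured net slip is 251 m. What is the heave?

43.3 m

dip-slip = net slip × sin(rake) = 251 m × sin(13°) = 56.46 m
heave = dip-slip × cos(dip) = 56.46 × cos(40°) = 43.3 m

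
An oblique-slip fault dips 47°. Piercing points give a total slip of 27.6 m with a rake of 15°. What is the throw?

dip-slip = net slip × sin(rake) = 27.6 m × sin(15°) = 7.143 m
throw = dip-slip × sin(dip) = 7.143 × sin(47°) = 5.22 m

5.22 m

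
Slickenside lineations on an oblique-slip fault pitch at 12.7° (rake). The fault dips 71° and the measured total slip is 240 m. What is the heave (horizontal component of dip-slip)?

17.2 m

dip-slip = net slip × sin(rake) = 240 m × sin(12.7°) = 52.76 m
heave = dip-slip × cos(dip) = 52.76 × cos(71°) = 17.2 m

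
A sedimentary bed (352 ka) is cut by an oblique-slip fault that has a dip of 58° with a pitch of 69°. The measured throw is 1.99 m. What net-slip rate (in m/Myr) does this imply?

dip-slip = throw / sin(dip) = 1.99 / sin(58°) = 2.347 m
net slip = dip-slip / sin(rake) = 2.347 / sin(69°) = 2.514 m
rate = 2.514 m / 352 ka = 0.00000714 m/yr = 7.14 m/Myr

7.14 m/Myr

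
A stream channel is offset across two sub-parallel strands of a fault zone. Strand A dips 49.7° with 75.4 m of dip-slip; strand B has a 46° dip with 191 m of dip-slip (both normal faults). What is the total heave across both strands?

181 m

heave_A = 75.4 × cos(49.7°) = 48.77 m
heave_B = 191 × cos(46°) = 132.7 m
total = 48.77 + 132.7 = 181 m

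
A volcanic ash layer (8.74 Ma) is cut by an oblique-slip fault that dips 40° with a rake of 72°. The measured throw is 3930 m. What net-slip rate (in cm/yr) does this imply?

dip-slip = throw / sin(dip) = 3930 / sin(40°) = 6114 m
net slip = dip-slip / sin(rake) = 6114 / sin(72°) = 6429 m
rate = 6429 m / 8.74 Ma = 0.000736 m/yr = 0.0736 cm/yr

0.0736 cm/yr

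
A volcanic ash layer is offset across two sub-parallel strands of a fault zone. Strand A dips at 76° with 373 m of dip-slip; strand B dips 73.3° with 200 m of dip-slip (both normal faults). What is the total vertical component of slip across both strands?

throw_A = 373 × sin(76°) = 361.9 m
throw_B = 200 × sin(73.3°) = 191.6 m
total = 361.9 + 191.6 = 553 m

553 m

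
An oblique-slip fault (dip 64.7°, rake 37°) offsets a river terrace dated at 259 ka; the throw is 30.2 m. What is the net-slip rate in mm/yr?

dip-slip = throw / sin(dip) = 30.2 / sin(64.7°) = 33.40 m
net slip = dip-slip / sin(rake) = 33.40 / sin(37°) = 55.51 m
rate = 55.51 m / 259 ka = 0.000214 m/yr = 0.214 mm/yr

0.214 mm/yr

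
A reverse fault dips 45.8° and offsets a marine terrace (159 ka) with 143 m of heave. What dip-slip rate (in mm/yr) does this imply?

1.29 mm/yr

dip-slip = heave / cos(dip) = 143 m / cos(45.8°) = 205.1 m
rate = 205.1 m / 159 ka = 0.00129 m/yr = 1.29 mm/yr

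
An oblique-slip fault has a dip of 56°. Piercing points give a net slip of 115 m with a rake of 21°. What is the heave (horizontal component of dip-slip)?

dip-slip = net slip × sin(rake) = 115 m × sin(21°) = 41.21 m
heave = dip-slip × cos(dip) = 41.21 × cos(56°) = 23 m

23 m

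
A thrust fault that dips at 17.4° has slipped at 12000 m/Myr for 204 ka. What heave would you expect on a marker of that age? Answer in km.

dip-slip = rate × time = 12000 m/Myr × 204 ka = 2448 m
heave = dip-slip × cos(dip) = 2448 × cos(17.4°) = 2340 m = 2.34 km

2.34 km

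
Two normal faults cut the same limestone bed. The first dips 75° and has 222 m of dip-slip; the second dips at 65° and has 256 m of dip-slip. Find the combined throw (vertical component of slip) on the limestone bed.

446 m

throw_A = 222 × sin(75°) = 214.4 m
throw_B = 256 × sin(65°) = 232 m
total = 214.4 + 232 = 446 m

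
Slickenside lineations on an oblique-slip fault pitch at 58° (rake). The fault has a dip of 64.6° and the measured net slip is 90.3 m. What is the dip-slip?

76.6 m

dip-slip = net slip × sin(rake) = 90.3 m × sin(58°) = 76.6 m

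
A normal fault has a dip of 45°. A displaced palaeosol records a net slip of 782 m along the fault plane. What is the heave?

553 m

heave = dip-slip × cos(dip) = 782 m × cos(45°) = 553 m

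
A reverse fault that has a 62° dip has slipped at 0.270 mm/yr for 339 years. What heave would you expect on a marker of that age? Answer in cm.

dip-slip = rate × time = 0.270 mm/yr × 339 years = 0.09153 m
heave = dip-slip × cos(dip) = 0.09153 × cos(62°) = 0.0430 m = 4.30 cm

4.30 cm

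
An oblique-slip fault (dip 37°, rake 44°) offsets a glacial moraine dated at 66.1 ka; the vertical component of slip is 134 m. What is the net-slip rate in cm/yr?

0.485 cm/yr

dip-slip = throw / sin(dip) = 134 / sin(37°) = 222.7 m
net slip = dip-slip / sin(rake) = 222.7 / sin(44°) = 320.5 m
rate = 320.5 m / 66.1 ka = 0.00485 m/yr = 0.485 cm/yr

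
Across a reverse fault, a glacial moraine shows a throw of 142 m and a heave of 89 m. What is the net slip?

net slip = √(throw² + heave²) = √(142² + 89²) = 168 m

168 m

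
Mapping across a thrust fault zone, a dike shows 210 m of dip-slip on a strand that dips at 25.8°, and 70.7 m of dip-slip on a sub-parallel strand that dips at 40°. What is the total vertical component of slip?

137 m

throw_A = 210 × sin(25.8°) = 91.40 m
throw_B = 70.7 × sin(40°) = 45.45 m
total = 91.40 + 45.45 = 137 m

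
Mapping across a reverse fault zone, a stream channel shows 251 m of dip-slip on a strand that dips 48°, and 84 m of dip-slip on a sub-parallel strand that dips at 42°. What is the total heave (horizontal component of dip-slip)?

heave_A = 251 × cos(48°) = 168 m
heave_B = 84 × cos(42°) = 62.42 m
total = 168 + 62.42 = 230 m

230 m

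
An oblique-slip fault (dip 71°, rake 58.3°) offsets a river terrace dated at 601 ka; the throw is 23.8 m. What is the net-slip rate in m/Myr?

dip-slip = throw / sin(dip) = 23.8 / sin(71°) = 25.17 m
net slip = dip-slip / sin(rake) = 25.17 / sin(58.3°) = 29.59 m
rate = 29.59 m / 601 ka = 0.0000492 m/yr = 49.2 m/Myr

49.2 m/Myr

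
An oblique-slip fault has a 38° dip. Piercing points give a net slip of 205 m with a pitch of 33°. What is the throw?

68.7 m

dip-slip = net slip × sin(rake) = 205 m × sin(33°) = 111.7 m
throw = dip-slip × sin(dip) = 111.7 × sin(38°) = 68.7 m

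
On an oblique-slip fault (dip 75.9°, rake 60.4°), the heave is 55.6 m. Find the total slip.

dip-slip = heave / cos(dip) = 55.6 / cos(75.9°) = 228.2 m
net slip = dip-slip / sin(rake) = 228.2 / sin(60.4°) = 262 m

262 m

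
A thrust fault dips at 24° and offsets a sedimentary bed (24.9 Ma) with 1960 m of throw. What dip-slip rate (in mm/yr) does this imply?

0.194 mm/yr

dip-slip = throw / sin(dip) = 1960 m / sin(24°) = 4819 m
rate = 4819 m / 24.9 Ma = 0.000194 m/yr = 0.194 mm/yr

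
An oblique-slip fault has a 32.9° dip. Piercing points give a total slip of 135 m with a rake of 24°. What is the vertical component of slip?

dip-slip = net slip × sin(rake) = 135 m × sin(24°) = 54.91 m
throw = dip-slip × sin(dip) = 54.91 × sin(32.9°) = 29.8 m

29.8 m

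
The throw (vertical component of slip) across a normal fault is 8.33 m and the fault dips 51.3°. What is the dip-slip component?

dip-slip = throw / sin(dip) = 8.33 / sin(51.3°) = 10.7 m

10.7 m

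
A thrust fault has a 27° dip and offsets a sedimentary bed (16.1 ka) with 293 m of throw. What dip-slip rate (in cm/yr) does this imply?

4.01 cm/yr

dip-slip = throw / sin(dip) = 293 m / sin(27°) = 645.4 m
rate = 645.4 m / 16.1 ka = 0.0401 m/yr = 4.01 cm/yr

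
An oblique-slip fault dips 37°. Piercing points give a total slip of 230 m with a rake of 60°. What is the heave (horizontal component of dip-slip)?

dip-slip = net slip × sin(rake) = 230 m × sin(60°) = 199.2 m
heave = dip-slip × cos(dip) = 199.2 × cos(37°) = 159 m

159 m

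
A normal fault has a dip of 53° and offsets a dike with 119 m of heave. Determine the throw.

throw = heave × tan(dip) = 119 × tan(53°) = 158 m

158 m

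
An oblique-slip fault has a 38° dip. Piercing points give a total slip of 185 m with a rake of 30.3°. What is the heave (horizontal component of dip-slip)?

dip-slip = net slip × sin(rake) = 185 m × sin(30.3°) = 93.34 m
heave = dip-slip × cos(dip) = 93.34 × cos(38°) = 73.6 m

73.6 m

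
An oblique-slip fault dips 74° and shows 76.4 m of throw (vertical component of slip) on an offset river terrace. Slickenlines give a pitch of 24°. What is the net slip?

dip-slip = throw / sin(dip) = 76.4 / sin(74°) = 79.48 m
net slip = dip-slip / sin(rake) = 79.48 / sin(24°) = 195 m

195 m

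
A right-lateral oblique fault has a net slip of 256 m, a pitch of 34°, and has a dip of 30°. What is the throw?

71.6 m

dip-slip = net slip × sin(rake) = 256 m × sin(34°) = 143.2 m
throw = dip-slip × sin(dip) = 143.2 × sin(30°) = 71.6 m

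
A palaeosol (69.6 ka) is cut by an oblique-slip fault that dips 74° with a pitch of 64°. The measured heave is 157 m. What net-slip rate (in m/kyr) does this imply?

dip-slip = heave / cos(dip) = 157 / cos(74°) = 569.6 m
net slip = dip-slip / sin(rake) = 569.6 / sin(64°) = 633.7 m
rate = 633.7 m / 69.6 ka = 0.00911 m/yr = 9.11 m/kyr

9.11 m/kyr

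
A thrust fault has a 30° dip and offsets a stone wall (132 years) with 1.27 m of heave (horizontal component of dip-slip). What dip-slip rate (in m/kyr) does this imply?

dip-slip = heave / cos(dip) = 1.27 m / cos(30°) = 1.466 m
rate = 1.466 m / 132 years = 0.0111 m/yr = 11.1 m/kyr

11.1 m/kyr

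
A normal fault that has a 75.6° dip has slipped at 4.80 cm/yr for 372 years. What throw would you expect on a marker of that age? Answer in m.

17.3 m

dip-slip = rate × time = 4.80 cm/yr × 372 years = 17.86 m
throw = dip-slip × sin(dip) = 17.86 × sin(75.6°) = 17.3 m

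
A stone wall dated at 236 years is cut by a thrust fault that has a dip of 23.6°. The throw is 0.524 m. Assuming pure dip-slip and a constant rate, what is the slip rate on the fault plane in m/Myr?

dip-slip = throw / sin(dip) = 0.524 m / sin(23.6°) = 1.309 m
rate = 1.309 m / 236 years = 0.00555 m/yr = 5550 m/Myr

5550 m/Myr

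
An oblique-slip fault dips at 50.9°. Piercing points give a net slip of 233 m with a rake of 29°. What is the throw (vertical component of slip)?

87.7 m

dip-slip = net slip × sin(rake) = 233 m × sin(29°) = 113 m
throw = dip-slip × sin(dip) = 113 × sin(50.9°) = 87.7 m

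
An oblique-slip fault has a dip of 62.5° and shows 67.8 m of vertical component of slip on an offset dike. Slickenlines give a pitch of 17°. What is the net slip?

261 m

dip-slip = throw / sin(dip) = 67.8 / sin(62.5°) = 76.44 m
net slip = dip-slip / sin(rake) = 76.44 / sin(17°) = 261 m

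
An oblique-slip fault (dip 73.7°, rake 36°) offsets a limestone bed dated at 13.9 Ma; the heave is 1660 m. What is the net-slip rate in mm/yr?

dip-slip = heave / cos(dip) = 1660 / cos(73.7°) = 5914 m
net slip = dip-slip / sin(rake) = 5914 / sin(36°) = 10060 m
rate = 10060 m / 13.9 Ma = 0.000724 m/yr = 0.724 mm/yr

0.724 mm/yr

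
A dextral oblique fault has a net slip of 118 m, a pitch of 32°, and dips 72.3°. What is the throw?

59.6 m

dip-slip = net slip × sin(rake) = 118 m × sin(32°) = 62.53 m
throw = dip-slip × sin(dip) = 62.53 × sin(72.3°) = 59.6 m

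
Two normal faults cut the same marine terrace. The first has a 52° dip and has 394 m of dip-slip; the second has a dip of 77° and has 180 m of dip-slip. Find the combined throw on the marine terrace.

486 m

throw_A = 394 × sin(52°) = 310.5 m
throw_B = 180 × sin(77°) = 175.4 m
total = 310.5 + 175.4 = 486 m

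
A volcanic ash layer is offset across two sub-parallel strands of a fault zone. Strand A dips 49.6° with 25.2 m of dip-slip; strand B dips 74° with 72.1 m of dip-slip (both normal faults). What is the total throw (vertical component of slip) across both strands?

88.5 m

throw_A = 25.2 × sin(49.6°) = 19.19 m
throw_B = 72.1 × sin(74°) = 69.31 m
total = 19.19 + 69.31 = 88.5 m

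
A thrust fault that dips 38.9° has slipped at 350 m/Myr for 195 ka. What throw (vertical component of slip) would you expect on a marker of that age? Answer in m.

42.9 m

dip-slip = rate × time = 350 m/Myr × 195 ka = 68.25 m
throw = dip-slip × sin(dip) = 68.25 × sin(38.9°) = 42.9 m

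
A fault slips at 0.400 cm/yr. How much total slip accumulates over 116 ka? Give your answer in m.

slip = rate × time = 0.400 cm/yr × 116 ka = 464 m

464 m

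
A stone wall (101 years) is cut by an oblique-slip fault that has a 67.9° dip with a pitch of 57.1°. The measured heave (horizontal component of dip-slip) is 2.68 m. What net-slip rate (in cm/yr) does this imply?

8.40 cm/yr

dip-slip = heave / cos(dip) = 2.68 / cos(67.9°) = 7.123 m
net slip = dip-slip / sin(rake) = 7.123 / sin(57.1°) = 8.484 m
rate = 8.484 m / 101 years = 0.0840 m/yr = 8.40 cm/yr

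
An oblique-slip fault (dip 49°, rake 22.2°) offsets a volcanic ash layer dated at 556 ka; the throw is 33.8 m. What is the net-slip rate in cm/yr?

dip-slip = throw / sin(dip) = 33.8 / sin(49°) = 44.79 m
net slip = dip-slip / sin(rake) = 44.79 / sin(22.2°) = 118.5 m
rate = 118.5 m / 556 ka = 0.000213 m/yr = 0.0213 cm/yr

0.0213 cm/yr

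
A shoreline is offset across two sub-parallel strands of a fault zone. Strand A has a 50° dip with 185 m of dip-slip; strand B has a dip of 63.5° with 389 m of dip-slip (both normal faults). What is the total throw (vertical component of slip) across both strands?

throw_A = 185 × sin(50°) = 141.7 m
throw_B = 389 × sin(63.5°) = 348.1 m
total = 141.7 + 348.1 = 490 m

490 m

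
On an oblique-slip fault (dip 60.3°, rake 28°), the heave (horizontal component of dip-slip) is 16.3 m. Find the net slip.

dip-slip = heave / cos(dip) = 16.3 / cos(60.3°) = 32.90 m
net slip = dip-slip / sin(rake) = 32.90 / sin(28°) = 70.1 m

70.1 m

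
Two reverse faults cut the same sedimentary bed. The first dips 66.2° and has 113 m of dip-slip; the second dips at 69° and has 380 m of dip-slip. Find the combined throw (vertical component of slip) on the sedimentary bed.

458 m

throw_A = 113 × sin(66.2°) = 103.4 m
throw_B = 380 × sin(69°) = 354.8 m
total = 103.4 + 354.8 = 458 m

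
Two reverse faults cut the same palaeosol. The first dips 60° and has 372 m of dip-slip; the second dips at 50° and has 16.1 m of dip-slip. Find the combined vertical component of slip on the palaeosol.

throw_A = 372 × sin(60°) = 322.2 m
throw_B = 16.1 × sin(50°) = 12.33 m
total = 322.2 + 12.33 = 334 m

334 m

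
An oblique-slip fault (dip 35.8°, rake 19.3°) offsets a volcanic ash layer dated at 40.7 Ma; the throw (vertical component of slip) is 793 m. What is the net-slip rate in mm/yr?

0.101 mm/yr

dip-slip = throw / sin(dip) = 793 / sin(35.8°) = 1356 m
net slip = dip-slip / sin(rake) = 1356 / sin(19.3°) = 4102 m
rate = 4102 m / 40.7 Ma = 0.000101 m/yr = 0.101 mm/yr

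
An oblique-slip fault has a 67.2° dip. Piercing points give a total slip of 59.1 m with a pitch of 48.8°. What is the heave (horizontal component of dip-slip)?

17.2 m

dip-slip = net slip × sin(rake) = 59.1 m × sin(48.8°) = 44.47 m
heave = dip-slip × cos(dip) = 44.47 × cos(67.2°) = 17.2 m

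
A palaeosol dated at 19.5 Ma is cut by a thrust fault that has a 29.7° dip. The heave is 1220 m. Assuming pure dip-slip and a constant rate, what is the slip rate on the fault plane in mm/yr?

0.0720 mm/yr

dip-slip = heave / cos(dip) = 1220 m / cos(29.7°) = 1405 m
rate = 1405 m / 19.5 Ma = 0.0000720 m/yr = 0.0720 mm/yr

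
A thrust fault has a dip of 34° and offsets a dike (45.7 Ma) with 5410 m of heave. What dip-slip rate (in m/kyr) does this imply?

0.143 m/kyr

dip-slip = heave / cos(dip) = 5410 m / cos(34°) = 6526 m
rate = 6526 m / 45.7 Ma = 0.000143 m/yr = 0.143 m/kyr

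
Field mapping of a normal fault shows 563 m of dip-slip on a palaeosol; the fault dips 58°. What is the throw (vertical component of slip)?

477 m

throw = dip-slip × sin(dip) = 563 m × sin(58°) = 477 m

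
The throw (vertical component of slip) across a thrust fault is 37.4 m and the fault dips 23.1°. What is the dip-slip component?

dip-slip = throw / sin(dip) = 37.4 / sin(23.1°) = 95.3 m

95.3 m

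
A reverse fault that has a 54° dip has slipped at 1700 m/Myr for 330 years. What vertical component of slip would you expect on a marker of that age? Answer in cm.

dip-slip = rate × time = 1700 m/Myr × 330 years = 0.5610 m
throw = dip-slip × sin(dip) = 0.5610 × sin(54°) = 0.454 m = 45.4 cm

45.4 cm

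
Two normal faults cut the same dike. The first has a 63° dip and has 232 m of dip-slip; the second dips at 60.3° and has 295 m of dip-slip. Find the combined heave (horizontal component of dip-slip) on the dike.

heave_A = 232 × cos(63°) = 105.3 m
heave_B = 295 × cos(60.3°) = 146.2 m
total = 105.3 + 146.2 = 251 m

251 m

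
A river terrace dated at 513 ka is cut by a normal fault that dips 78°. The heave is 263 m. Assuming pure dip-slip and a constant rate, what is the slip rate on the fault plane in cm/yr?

0.247 cm/yr

dip-slip = heave / cos(dip) = 263 m / cos(78°) = 1265 m
rate = 1265 m / 513 ka = 0.00247 m/yr = 0.247 cm/yr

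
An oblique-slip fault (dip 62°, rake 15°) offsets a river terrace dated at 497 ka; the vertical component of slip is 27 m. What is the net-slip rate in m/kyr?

dip-slip = throw / sin(dip) = 27 / sin(62°) = 30.58 m
net slip = dip-slip / sin(rake) = 30.58 / sin(15°) = 118.1 m
rate = 118.1 m / 497 ka = 0.000238 m/yr = 0.238 m/kyr

0.238 m/kyr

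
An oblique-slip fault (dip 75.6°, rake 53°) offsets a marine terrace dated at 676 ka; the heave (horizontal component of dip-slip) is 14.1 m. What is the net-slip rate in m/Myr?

105 m/Myr

dip-slip = heave / cos(dip) = 14.1 / cos(75.6°) = 56.70 m
net slip = dip-slip / sin(rake) = 56.70 / sin(53°) = 70.99 m
rate = 70.99 m / 676 ka = 0.000105 m/yr = 105 m/Myr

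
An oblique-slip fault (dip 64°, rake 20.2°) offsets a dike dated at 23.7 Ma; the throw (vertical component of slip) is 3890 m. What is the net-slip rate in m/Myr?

dip-slip = throw / sin(dip) = 3890 / sin(64°) = 4328 m
net slip = dip-slip / sin(rake) = 4328 / sin(20.2°) = 12530 m
rate = 12530 m / 23.7 Ma = 0.000529 m/yr = 529 m/Myr

529 m/Myr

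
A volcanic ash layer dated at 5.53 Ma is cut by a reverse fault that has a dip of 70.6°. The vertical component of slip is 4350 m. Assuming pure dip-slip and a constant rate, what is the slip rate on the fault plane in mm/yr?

0.834 mm/yr

dip-slip = throw / sin(dip) = 4350 m / sin(70.6°) = 4612 m
rate = 4612 m / 5.53 Ma = 0.000834 m/yr = 0.834 mm/yr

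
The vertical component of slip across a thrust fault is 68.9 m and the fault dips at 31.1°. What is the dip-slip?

133 m

dip-slip = throw / sin(dip) = 68.9 / sin(31.1°) = 133 m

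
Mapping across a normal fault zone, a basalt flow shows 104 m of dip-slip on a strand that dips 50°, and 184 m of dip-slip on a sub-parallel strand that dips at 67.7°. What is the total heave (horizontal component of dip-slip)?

heave_A = 104 × cos(50°) = 66.85 m
heave_B = 184 × cos(67.7°) = 69.82 m
total = 66.85 + 69.82 = 137 m

137 m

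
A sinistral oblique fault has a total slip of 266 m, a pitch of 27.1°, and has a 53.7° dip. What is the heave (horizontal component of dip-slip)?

dip-slip = net slip × sin(rake) = 266 m × sin(27.1°) = 121.2 m
heave = dip-slip × cos(dip) = 121.2 × cos(53.7°) = 71.7 m

71.7 m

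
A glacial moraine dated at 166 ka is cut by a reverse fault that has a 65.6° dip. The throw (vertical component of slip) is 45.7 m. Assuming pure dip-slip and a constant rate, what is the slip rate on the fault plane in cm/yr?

dip-slip = throw / sin(dip) = 45.7 m / sin(65.6°) = 50.18 m
rate = 50.18 m / 166 ka = 0.000302 m/yr = 0.0302 cm/yr

0.0302 cm/yr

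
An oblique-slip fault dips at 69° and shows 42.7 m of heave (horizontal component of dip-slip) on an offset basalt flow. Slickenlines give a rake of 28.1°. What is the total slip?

253 m

dip-slip = heave / cos(dip) = 42.7 / cos(69°) = 119.2 m
net slip = dip-slip / sin(rake) = 119.2 / sin(28.1°) = 253 m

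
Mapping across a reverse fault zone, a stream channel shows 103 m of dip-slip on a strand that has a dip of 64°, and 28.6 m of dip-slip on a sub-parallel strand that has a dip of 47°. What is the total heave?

heave_A = 103 × cos(64°) = 45.15 m
heave_B = 28.6 × cos(47°) = 19.51 m
total = 45.15 + 19.51 = 64.7 m

64.7 m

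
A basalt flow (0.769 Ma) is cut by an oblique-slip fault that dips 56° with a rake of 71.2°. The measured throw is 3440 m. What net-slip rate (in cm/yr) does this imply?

0.570 cm/yr

dip-slip = throw / sin(dip) = 3440 / sin(56°) = 4149 m
net slip = dip-slip / sin(rake) = 4149 / sin(71.2°) = 4383 m
rate = 4383 m / 0.769 Ma = 0.00570 m/yr = 0.570 cm/yr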